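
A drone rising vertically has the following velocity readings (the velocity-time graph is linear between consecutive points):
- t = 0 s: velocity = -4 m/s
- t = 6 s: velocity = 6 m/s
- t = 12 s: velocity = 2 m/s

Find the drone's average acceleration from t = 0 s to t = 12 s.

Average acceleration = Δv/Δt = (2 − -4)/(12 − 0) = 0.5 m/s².

0.5 m/s²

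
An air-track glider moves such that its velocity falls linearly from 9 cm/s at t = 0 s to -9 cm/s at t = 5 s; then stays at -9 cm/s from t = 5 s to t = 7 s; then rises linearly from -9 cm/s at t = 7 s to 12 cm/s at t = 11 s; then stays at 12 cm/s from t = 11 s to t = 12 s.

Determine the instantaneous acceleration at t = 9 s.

5.25 cm/s²

Acceleration is the slope of the v-t graph on 7–11 s: (12 − -9)/(11 − 7) = 5.25 cm/s².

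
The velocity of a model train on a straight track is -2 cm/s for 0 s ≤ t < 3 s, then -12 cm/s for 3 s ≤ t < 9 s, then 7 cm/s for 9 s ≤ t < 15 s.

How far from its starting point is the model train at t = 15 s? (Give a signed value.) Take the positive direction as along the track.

Net displacement equals the area under the velocity-time graph (areas below the axis count negative).
0–3 s: -2 × 3 = -6 cm
3–9 s: -12 × 6 = -72 cm
9–15 s: 7 × 6 = 42 cm
Net displacement = -36 cm

-36 cm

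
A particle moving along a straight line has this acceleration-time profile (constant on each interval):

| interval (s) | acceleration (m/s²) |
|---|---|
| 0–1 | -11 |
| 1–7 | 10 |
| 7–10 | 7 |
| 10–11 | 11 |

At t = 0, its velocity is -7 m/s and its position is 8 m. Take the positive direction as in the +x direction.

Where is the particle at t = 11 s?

293.5 m

On each constant-a segment, Δv = aΔt and Δx = v₀Δt + ½aΔt²; chain segment to segment.
0–1 s: v starts -7 m/s; Δx = -7·1 + ½·-11·1² = -12.5 m; v ends -18 m/s.
1–7 s: v starts -18 m/s; Δx = -18·6 + ½·10·6² = 72 m; v ends 42 m/s.
7–10 s: v starts 42 m/s; Δx = 42·3 + ½·7·3² = 157.5 m; v ends 63 m/s.
10–11 s: v starts 63 m/s; Δx = 63·1 + ½·11·1² = 68.5 m; v ends 74 m/s.
x(11) = 8 + Σ Δx = 293.5 m.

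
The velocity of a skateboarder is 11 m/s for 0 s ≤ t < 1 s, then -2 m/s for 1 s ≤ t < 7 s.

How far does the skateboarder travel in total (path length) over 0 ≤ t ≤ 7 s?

Total distance travelled is ∫|v| dt — sum the magnitudes of each area piece.
0–1 s: |11| × 1 = 11 m
1–7 s: |-2| × 6 = 12 m
Total distance = 23 m

23 m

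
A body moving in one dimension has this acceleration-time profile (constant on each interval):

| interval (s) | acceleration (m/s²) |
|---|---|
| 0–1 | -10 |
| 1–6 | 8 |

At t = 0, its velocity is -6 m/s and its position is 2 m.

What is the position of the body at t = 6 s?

11 m

On each constant-a segment, Δv = aΔt and Δx = v₀Δt + ½aΔt²; chain segment to segment.
0–1 s: v starts -6 m/s; Δx = -6·1 + ½·-10·1² = -11 m; v ends -16 m/s.
1–6 s: v starts -16 m/s; Δx = -16·5 + ½·8·5² = 20 m; v ends 24 m/s.
x(6) = 2 + Σ Δx = 11 m.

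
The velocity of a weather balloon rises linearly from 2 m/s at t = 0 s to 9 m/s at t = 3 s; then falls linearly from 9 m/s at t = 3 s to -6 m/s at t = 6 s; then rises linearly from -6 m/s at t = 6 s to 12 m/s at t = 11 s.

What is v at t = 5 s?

On 3–6 s the graph is linear from 9 to -6 m/s: v(5) = 9 + (-6 − 9)·(5 − 3)/(6 − 3) = -1 m/s.

-1 m/s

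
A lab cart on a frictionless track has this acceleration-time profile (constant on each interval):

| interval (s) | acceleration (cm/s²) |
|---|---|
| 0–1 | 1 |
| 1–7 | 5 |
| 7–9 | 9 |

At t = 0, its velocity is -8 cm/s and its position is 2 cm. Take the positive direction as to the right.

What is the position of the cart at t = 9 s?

On each constant-a segment, Δv = aΔt and Δx = v₀Δt + ½aΔt²; chain segment to segment.
0–1 s: v starts -8 cm/s; Δx = -8·1 + ½·1·1² = -7.5 cm; v ends -7 cm/s.
1–7 s: v starts -7 cm/s; Δx = -7·6 + ½·5·6² = 48 cm; v ends 23 cm/s.
7–9 s: v starts 23 cm/s; Δx = 23·2 + ½·9·2² = 64 cm; v ends 41 cm/s.
x(9) = 2 + Σ Δx = 106.5 cm.

106.5 cm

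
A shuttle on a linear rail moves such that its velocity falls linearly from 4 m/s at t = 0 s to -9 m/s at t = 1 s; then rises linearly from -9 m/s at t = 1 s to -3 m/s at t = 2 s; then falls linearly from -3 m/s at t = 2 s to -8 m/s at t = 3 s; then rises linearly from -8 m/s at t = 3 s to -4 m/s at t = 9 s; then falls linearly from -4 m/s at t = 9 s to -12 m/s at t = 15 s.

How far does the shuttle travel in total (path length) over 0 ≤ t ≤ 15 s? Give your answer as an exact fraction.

Distance (not displacement) is the total path length: add the absolute areas under v-t.
0–1 s: v = 0 at t = 4/13 s; triangle areas 8/13 + 81/26 = 97/26 m
1–2 s: |½(-9 + -3)(1)| = 6 m
2–3 s: |½(-3 + -8)(1)| = 5.5 m
3–9 s: |½(-8 + -4)(6)| = 36 m
9–15 s: |½(-4 + -12)(6)| = 48 m
Total distance = 1290/13 m

1290/13 m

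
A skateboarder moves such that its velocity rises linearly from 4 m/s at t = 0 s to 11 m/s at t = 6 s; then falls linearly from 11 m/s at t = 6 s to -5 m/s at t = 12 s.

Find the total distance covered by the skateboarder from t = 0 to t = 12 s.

72.375 m

Distance (not displacement) is the total path length: add the absolute areas under v-t.
0–6 s: |½(4 + 11)(6)| = 45 m
6–12 s: v = 0 at t = 10.125 s; triangle areas 22.6875 + 4.6875 = 27.375 m
Total distance = 72.375 m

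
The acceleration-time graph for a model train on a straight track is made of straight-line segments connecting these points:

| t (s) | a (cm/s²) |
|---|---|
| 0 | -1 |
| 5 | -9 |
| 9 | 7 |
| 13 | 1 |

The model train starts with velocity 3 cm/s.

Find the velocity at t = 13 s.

Δv equals the area under the a-t graph; then v = v₀ + Δv.
0–5 s: ½(-1 + -9)(5) = -25 cm/s
5–9 s: ½(-9 + 7)(4) = -4 cm/s
9–13 s: ½(7 + 1)(4) = 16 cm/s
Δv = -13 cm/s, so v(13) = 3 + (-13) = -10 cm/s.

-10 cm/s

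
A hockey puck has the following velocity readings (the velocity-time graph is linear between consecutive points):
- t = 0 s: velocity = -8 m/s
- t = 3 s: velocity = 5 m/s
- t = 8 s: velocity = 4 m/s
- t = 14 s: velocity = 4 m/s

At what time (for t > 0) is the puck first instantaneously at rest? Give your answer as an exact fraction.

v changes sign on 0–3 s (from -8 to 5); the graph is linear there, so v = 0 at t = 0 + (8)·(3 − 0)/(5 − -8) = 24/13 s.

t = 24/13 s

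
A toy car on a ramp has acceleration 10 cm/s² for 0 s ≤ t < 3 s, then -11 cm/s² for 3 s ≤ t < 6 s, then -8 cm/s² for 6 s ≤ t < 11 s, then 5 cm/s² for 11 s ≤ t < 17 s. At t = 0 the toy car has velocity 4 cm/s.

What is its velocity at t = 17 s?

-9 cm/s

Δv equals the area under the a-t graph; then v = v₀ + Δv.
0–3 s: 10 × 3 = 30 cm/s
3–6 s: -11 × 3 = -33 cm/s
6–11 s: -8 × 5 = -40 cm/s
11–17 s: 5 × 6 = 30 cm/s
Δv = -13 cm/s, so v(17) = 4 + (-13) = -9 cm/s.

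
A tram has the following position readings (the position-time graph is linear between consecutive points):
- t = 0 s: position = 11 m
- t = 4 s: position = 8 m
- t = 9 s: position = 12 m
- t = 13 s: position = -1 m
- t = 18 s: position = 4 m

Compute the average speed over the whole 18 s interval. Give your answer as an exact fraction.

Average speed = (total path length)/(elapsed time); on a piecewise-linear x-t graph the path length is Σ|Δx|.
0–4 s: |Δx| = |8 − 11| = 3 m
4–9 s: |Δx| = |12 − 8| = 4 m
9–13 s: |Δx| = |-1 − 12| = 13 m
13–18 s: |Δx| = |4 − -1| = 5 m
Total path = 25 m; average speed = 25/18 = 25/18 m/s.

25/18 m/s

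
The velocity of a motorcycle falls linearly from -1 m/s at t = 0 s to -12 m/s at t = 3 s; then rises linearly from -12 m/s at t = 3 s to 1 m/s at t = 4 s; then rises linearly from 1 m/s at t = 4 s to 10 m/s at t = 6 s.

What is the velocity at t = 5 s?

On 4–6 s the graph is linear from 1 to 10 m/s: v(5) = 1 + (10 − 1)·(5 − 4)/(6 − 4) = 5.5 m/s.

5.5 m/s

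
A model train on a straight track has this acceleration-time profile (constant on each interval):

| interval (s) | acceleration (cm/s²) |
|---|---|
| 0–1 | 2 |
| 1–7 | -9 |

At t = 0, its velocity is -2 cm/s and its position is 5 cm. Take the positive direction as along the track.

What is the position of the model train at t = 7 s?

-158 cm

On each constant-a segment, Δv = aΔt and Δx = v₀Δt + ½aΔt²; chain segment to segment.
0–1 s: v starts -2 cm/s; Δx = -2·1 + ½·2·1² = -1 cm; v ends 0 cm/s.
1–7 s: v starts 0 cm/s; Δx = 0·6 + ½·-9·6² = -162 cm; v ends -54 cm/s.
x(7) = 5 + Σ Δx = -158 cm.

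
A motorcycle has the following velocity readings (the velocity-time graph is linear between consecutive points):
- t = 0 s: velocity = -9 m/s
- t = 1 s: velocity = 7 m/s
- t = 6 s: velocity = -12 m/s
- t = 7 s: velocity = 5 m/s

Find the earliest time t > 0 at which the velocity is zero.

v changes sign on 0–1 s (from -9 to 7); the graph is linear there, so v = 0 at t = 0 + (9)·(1 − 0)/(7 − -9) = 0.5625 s.

t = 0.5625 s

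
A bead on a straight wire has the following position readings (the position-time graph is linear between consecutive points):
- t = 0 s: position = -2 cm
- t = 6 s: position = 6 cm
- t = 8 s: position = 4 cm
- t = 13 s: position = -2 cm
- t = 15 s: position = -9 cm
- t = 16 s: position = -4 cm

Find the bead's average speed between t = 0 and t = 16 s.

Average speed = (total path length)/(elapsed time); on a piecewise-linear x-t graph the path length is Σ|Δx|.
0–6 s: |Δx| = |6 − -2| = 8 cm
6–8 s: |Δx| = |4 − 6| = 2 cm
8–13 s: |Δx| = |-2 − 4| = 6 cm
13–15 s: |Δx| = |-9 − -2| = 7 cm
15–16 s: |Δx| = |-4 − -9| = 5 cm
Total path = 28 cm; average speed = 28/16 = 1.75 cm/s.

1.75 cm/s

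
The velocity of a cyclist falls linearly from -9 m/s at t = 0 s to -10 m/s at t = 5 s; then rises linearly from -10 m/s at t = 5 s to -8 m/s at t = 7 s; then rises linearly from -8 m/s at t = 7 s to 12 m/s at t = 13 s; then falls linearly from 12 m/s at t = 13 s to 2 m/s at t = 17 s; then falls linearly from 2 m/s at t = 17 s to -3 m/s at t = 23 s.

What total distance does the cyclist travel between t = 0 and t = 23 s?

132.5 m

Total distance travelled is ∫|v| dt — sum the magnitudes of each area piece.
0–5 s: |½(-9 + -10)(5)| = 47.5 m
5–7 s: |½(-10 + -8)(2)| = 18 m
7–13 s: v = 0 at t = 9.4 s; triangle areas 9.6 + 21.6 = 31.2 m
13–17 s: |½(12 + 2)(4)| = 28 m
17–23 s: v = 0 at t = 19.4 s; triangle areas 2.4 + 5.4 = 7.8 m
Total distance = 132.5 m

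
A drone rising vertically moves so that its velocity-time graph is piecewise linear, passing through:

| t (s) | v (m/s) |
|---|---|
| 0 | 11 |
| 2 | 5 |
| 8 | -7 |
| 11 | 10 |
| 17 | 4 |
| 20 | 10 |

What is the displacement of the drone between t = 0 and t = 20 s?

77.5 m

Net displacement equals the area under the velocity-time graph (areas below the axis count negative).
0–2 s: ½(11 + 5)(2) = 16 m
2–8 s: ½(5 + -7)(6) = -6 m
8–11 s: ½(-7 + 10)(3) = 4.5 m
11–17 s: ½(10 + 4)(6) = 42 m
17–20 s: ½(4 + 10)(3) = 21 m
Net displacement = 77.5 m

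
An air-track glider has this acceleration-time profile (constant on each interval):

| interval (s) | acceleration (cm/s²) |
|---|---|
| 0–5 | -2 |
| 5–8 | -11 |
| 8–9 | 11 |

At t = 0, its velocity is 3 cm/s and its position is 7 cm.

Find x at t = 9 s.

-108 cm

On each constant-a segment, Δv = aΔt and Δx = v₀Δt + ½aΔt²; chain segment to segment.
0–5 s: v starts 3 cm/s; Δx = 3·5 + ½·-2·5² = -10 cm; v ends -7 cm/s.
5–8 s: v starts -7 cm/s; Δx = -7·3 + ½·-11·3² = -70.5 cm; v ends -40 cm/s.
8–9 s: v starts -40 cm/s; Δx = -40·1 + ½·11·1² = -34.5 cm; v ends -29 cm/s.
x(9) = 7 + Σ Δx = -108 cm.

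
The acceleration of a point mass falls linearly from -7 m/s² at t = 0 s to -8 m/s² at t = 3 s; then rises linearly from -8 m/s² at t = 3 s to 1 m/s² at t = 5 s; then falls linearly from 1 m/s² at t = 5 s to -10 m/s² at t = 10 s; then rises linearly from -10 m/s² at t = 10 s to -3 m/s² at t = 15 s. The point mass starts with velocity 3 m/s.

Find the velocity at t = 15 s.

Δv equals the area under the a-t graph; then v = v₀ + Δv.
0–3 s: ½(-7 + -8)(3) = -22.5 m/s
3–5 s: ½(-8 + 1)(2) = -7 m/s
5–10 s: ½(1 + -10)(5) = -22.5 m/s
10–15 s: ½(-10 + -3)(5) = -32.5 m/s
Δv = -84.5 m/s, so v(15) = 3 + (-84.5) = -81.5 m/s.

-81.5 m/s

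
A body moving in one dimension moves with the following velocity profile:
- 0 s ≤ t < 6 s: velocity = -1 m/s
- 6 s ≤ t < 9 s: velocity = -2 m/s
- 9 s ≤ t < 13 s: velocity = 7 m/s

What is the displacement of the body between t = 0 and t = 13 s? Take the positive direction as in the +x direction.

16 m

Displacement is the signed area under the v-t curve.
0–6 s: -1 × 6 = -6 m
6–9 s: -2 × 3 = -6 m
9–13 s: 7 × 4 = 28 m
Net displacement = 16 m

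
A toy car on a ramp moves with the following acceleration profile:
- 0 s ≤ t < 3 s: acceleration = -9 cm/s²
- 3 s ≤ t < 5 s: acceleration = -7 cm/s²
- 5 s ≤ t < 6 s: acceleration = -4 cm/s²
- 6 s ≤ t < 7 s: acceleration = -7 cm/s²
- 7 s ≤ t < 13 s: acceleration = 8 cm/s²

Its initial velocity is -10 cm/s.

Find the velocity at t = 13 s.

-14 cm/s

Δv equals the area under the a-t graph; then v = v₀ + Δv.
0–3 s: -9 × 3 = -27 cm/s
3–5 s: -7 × 2 = -14 cm/s
5–6 s: -4 × 1 = -4 cm/s
6–7 s: -7 × 1 = -7 cm/s
7–13 s: 8 × 6 = 48 cm/s
Δv = -4 cm/s, so v(13) = -10 + (-4) = -14 cm/s.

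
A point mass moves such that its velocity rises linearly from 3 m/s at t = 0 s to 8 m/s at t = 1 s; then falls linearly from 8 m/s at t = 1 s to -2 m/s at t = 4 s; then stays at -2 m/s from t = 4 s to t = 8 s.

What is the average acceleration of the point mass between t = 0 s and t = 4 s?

-1.25 m/s²

Average acceleration = Δv/Δt = (-2 − 3)/(4 − 0) = -1.25 m/s².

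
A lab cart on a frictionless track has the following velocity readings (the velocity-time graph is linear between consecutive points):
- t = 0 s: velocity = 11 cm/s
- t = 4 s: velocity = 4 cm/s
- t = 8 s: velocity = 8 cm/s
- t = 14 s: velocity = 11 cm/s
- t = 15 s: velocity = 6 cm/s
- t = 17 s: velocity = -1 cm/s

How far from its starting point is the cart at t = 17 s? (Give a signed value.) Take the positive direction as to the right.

Displacement is the signed area under the v-t curve.
0–4 s: ½(11 + 4)(4) = 30 cm
4–8 s: ½(4 + 8)(4) = 24 cm
8–14 s: ½(8 + 11)(6) = 57 cm
14–15 s: ½(11 + 6)(1) = 8.5 cm
15–17 s: ½(6 + -1)(2) = 5 cm
Net displacement = 124.5 cm

124.5 cm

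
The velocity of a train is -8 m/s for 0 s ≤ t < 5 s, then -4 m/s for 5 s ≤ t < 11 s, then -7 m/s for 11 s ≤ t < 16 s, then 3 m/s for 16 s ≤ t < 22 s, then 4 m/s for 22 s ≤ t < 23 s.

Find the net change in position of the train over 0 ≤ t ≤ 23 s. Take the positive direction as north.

Net displacement equals the area under the velocity-time graph (areas below the axis count negative).
0–5 s: -8 × 5 = -40 m
5–11 s: -4 × 6 = -24 m
11–16 s: -7 × 5 = -35 m
16–22 s: 3 × 6 = 18 m
22–23 s: 4 × 1 = 4 m
Net displacement = -77 m

-77 m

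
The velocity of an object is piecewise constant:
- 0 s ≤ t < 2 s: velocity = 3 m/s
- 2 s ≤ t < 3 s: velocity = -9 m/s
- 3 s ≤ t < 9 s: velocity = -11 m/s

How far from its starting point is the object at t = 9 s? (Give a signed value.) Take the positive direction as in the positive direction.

Net displacement equals the area under the velocity-time graph (areas below the axis count negative).
0–2 s: 3 × 2 = 6 m
2–3 s: -9 × 1 = -9 m
3–9 s: -11 × 6 = -66 m
Net displacement = -69 m

-69 m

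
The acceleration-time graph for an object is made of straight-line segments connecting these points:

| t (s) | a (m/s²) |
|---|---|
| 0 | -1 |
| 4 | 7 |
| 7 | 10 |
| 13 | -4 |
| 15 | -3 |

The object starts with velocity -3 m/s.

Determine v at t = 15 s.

Δv equals the area under the a-t graph; then v = v₀ + Δv.
0–4 s: ½(-1 + 7)(4) = 12 m/s
4–7 s: ½(7 + 10)(3) = 25.5 m/s
7–13 s: ½(10 + -4)(6) = 18 m/s
13–15 s: ½(-4 + -3)(2) = -7 m/s
Δv = 48.5 m/s, so v(15) = -3 + (48.5) = 45.5 m/s.

45.5 m/s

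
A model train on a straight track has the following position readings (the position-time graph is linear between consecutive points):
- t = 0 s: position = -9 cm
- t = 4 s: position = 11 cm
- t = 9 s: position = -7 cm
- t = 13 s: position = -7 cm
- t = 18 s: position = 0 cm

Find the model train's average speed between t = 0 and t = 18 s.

Average speed = (total path length)/(elapsed time); on a piecewise-linear x-t graph the path length is Σ|Δx|.
0–4 s: |Δx| = |11 − -9| = 20 cm
4–9 s: |Δx| = |-7 − 11| = 18 cm
9–13 s: |Δx| = |-7 − -7| = 0 cm
13–18 s: |Δx| = |0 − -7| = 7 cm
Total path = 45 cm; average speed = 45/18 = 2.5 cm/s.

2.5 cm/s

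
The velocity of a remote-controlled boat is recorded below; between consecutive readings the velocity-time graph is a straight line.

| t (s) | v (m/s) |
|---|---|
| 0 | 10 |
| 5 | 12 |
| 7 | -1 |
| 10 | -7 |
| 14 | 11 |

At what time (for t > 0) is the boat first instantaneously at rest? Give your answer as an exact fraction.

v changes sign on 5–7 s (from 12 to -1); the graph is linear there, so v = 0 at t = 5 + (-12)·(7 − 5)/(-1 − 12) = 89/13 s.

t = 89/13 s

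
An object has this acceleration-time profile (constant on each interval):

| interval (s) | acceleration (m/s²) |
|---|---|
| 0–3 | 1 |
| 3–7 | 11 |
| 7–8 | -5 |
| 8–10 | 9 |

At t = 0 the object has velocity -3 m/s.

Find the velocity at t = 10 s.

Δv equals the area under the a-t graph; then v = v₀ + Δv.
0–3 s: 1 × 3 = 3 m/s
3–7 s: 11 × 4 = 44 m/s
7–8 s: -5 × 1 = -5 m/s
8–10 s: 9 × 2 = 18 m/s
Δv = 60 m/s, so v(10) = -3 + (60) = 57 m/s.

57 m/s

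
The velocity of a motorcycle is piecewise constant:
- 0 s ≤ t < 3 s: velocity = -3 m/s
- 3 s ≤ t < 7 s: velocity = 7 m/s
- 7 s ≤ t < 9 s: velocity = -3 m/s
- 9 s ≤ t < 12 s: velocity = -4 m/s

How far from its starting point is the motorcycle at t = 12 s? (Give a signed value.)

Displacement is the signed area under the v-t curve.
0–3 s: -3 × 3 = -9 m
3–7 s: 7 × 4 = 28 m
7–9 s: -3 × 2 = -6 m
9–12 s: -4 × 3 = -12 m
Net displacement = 1 m

1 m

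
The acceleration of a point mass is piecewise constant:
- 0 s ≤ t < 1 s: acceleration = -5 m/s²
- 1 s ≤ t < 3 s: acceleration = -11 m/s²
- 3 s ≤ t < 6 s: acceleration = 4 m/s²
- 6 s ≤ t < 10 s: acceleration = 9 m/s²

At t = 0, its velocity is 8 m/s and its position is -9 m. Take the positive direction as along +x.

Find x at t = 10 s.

-14.5 m

On each constant-a segment, Δv = aΔt and Δx = v₀Δt + ½aΔt²; chain segment to segment.
0–1 s: v starts 8 m/s; Δx = 8·1 + ½·-5·1² = 5.5 m; v ends 3 m/s.
1–3 s: v starts 3 m/s; Δx = 3·2 + ½·-11·2² = -16 m; v ends -19 m/s.
3–6 s: v starts -19 m/s; Δx = -19·3 + ½·4·3² = -39 m; v ends -7 m/s.
6–10 s: v starts -7 m/s; Δx = -7·4 + ½·9·4² = 44 m; v ends 29 m/s.
x(10) = -9 + Σ Δx = -14.5 m.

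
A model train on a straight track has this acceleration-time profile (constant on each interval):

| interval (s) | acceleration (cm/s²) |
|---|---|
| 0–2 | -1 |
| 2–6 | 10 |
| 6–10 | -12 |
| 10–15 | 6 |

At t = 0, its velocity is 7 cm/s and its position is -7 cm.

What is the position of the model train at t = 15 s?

249 cm

On each constant-a segment, Δv = aΔt and Δx = v₀Δt + ½aΔt²; chain segment to segment.
0–2 s: v starts 7 cm/s; Δx = 7·2 + ½·-1·2² = 12 cm; v ends 5 cm/s.
2–6 s: v starts 5 cm/s; Δx = 5·4 + ½·10·4² = 100 cm; v ends 45 cm/s.
6–10 s: v starts 45 cm/s; Δx = 45·4 + ½·-12·4² = 84 cm; v ends -3 cm/s.
10–15 s: v starts -3 cm/s; Δx = -3·5 + ½·6·5² = 60 cm; v ends 27 cm/s.
x(15) = -7 + Σ Δx = 249 cm.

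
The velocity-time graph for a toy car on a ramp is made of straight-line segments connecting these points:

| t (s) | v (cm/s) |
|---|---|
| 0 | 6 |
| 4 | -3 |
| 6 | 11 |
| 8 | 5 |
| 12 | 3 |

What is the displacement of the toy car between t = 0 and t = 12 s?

Net displacement equals the area under the velocity-time graph (areas below the axis count negative).
0–4 s: ½(6 + -3)(4) = 6 cm
4–6 s: ½(-3 + 11)(2) = 8 cm
6–8 s: ½(11 + 5)(2) = 16 cm
8–12 s: ½(5 + 3)(4) = 16 cm
Net displacement = 46 cm

46 cm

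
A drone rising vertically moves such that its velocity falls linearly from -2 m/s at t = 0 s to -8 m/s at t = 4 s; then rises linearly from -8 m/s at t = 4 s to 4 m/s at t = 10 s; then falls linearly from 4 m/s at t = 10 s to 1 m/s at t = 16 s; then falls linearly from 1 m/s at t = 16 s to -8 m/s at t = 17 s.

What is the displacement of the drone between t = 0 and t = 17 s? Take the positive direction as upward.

-20.5 m

Displacement is the signed area under the v-t curve.
0–4 s: ½(-2 + -8)(4) = -20 m
4–10 s: ½(-8 + 4)(6) = -12 m
10–16 s: ½(4 + 1)(6) = 15 m
16–17 s: ½(1 + -8)(1) = -3.5 m
Net displacement = -20.5 m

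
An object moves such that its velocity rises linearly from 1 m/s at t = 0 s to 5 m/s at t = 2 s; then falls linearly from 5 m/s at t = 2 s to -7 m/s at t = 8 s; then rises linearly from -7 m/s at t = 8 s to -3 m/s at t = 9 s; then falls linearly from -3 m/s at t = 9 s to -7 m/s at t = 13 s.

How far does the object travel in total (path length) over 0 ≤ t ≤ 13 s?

Distance (not displacement) is the total path length: add the absolute areas under v-t.
0–2 s: |½(1 + 5)(2)| = 6 m
2–8 s: v = 0 at t = 4.5 s; triangle areas 6.25 + 12.25 = 18.5 m
8–9 s: |½(-7 + -3)(1)| = 5 m
9–13 s: |½(-3 + -7)(4)| = 20 m
Total distance = 49.5 m

49.5 m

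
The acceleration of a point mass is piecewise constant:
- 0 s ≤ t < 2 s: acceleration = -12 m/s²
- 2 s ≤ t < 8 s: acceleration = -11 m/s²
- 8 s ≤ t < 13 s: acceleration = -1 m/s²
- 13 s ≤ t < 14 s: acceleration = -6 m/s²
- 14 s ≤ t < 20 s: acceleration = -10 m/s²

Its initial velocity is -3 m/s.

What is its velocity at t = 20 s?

Δv equals the area under the a-t graph; then v = v₀ + Δv.
0–2 s: -12 × 2 = -24 m/s
2–8 s: -11 × 6 = -66 m/s
8–13 s: -1 × 5 = -5 m/s
13–14 s: -6 × 1 = -6 m/s
14–20 s: -10 × 6 = -60 m/s
Δv = -161 m/s, so v(20) = -3 + (-161) = -164 m/s.

-164 m/s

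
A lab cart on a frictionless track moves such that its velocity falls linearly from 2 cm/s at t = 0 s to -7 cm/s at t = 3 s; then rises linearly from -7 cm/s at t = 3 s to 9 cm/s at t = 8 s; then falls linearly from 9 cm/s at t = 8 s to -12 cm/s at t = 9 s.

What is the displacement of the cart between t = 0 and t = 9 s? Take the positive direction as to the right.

Net displacement equals the area under the velocity-time graph (areas below the axis count negative).
0–3 s: ½(2 + -7)(3) = -7.5 cm
3–8 s: ½(-7 + 9)(5) = 5 cm
8–9 s: ½(9 + -12)(1) = -1.5 cm
Net displacement = -4 cm

-4 cm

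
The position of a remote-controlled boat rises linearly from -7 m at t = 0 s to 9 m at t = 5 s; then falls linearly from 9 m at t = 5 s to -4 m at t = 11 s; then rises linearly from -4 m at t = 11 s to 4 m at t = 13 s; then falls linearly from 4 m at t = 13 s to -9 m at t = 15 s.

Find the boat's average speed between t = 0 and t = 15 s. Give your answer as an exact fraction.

10/3 m/s

Average speed = (total path length)/(elapsed time); on a piecewise-linear x-t graph the path length is Σ|Δx|.
0–5 s: |Δx| = |9 − -7| = 16 m
5–11 s: |Δx| = |-4 − 9| = 13 m
11–13 s: |Δx| = |4 − -4| = 8 m
13–15 s: |Δx| = |-9 − 4| = 13 m
Total path = 50 m; average speed = 50/15 = 10/3 m/s.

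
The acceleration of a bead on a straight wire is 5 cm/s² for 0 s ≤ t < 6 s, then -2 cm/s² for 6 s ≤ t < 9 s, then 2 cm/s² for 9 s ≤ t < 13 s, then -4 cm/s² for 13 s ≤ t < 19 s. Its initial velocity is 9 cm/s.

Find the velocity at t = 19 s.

17 cm/s

Δv equals the area under the a-t graph; then v = v₀ + Δv.
0–6 s: 5 × 6 = 30 cm/s
6–9 s: -2 × 3 = -6 cm/s
9–13 s: 2 × 4 = 8 cm/s
13–19 s: -4 × 6 = -24 cm/s
Δv = 8 cm/s, so v(19) = 9 + (8) = 17 cm/s.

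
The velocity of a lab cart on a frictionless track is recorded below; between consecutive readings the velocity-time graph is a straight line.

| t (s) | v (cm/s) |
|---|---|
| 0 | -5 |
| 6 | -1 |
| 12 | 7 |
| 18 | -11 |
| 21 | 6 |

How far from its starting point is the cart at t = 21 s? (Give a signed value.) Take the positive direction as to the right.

Net displacement equals the area under the velocity-time graph (areas below the axis count negative).
0–6 s: ½(-5 + -1)(6) = -18 cm
6–12 s: ½(-1 + 7)(6) = 18 cm
12–18 s: ½(7 + -11)(6) = -12 cm
18–21 s: ½(-11 + 6)(3) = -7.5 cm
Net displacement = -19.5 cm

-19.5 cm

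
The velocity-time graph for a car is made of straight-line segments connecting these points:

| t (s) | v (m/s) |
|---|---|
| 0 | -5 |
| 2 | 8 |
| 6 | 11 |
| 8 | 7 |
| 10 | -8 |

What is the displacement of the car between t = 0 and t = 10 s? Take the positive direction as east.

58 m

Net displacement equals the area under the velocity-time graph (areas below the axis count negative).
0–2 s: ½(-5 + 8)(2) = 3 m
2–6 s: ½(8 + 11)(4) = 38 m
6–8 s: ½(11 + 7)(2) = 18 m
8–10 s: ½(7 + -8)(2) = -1 m
Net displacement = 58 m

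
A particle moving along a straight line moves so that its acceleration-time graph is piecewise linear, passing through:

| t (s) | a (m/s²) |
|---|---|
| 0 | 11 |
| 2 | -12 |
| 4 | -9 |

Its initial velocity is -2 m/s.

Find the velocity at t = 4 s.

Δv equals the area under the a-t graph; then v = v₀ + Δv.
0–2 s: ½(11 + -12)(2) = -1 m/s
2–4 s: ½(-12 + -9)(2) = -21 m/s
Δv = -22 m/s, so v(4) = -2 + (-22) = -24 m/s.

-24 m/s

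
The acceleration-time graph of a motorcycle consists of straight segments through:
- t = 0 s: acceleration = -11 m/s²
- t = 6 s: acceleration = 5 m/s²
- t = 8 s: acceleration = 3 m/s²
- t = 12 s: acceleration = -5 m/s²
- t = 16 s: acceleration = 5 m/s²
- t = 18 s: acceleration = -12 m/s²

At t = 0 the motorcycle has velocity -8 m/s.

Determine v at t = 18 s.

Δv equals the area under the a-t graph; then v = v₀ + Δv.
0–6 s: ½(-11 + 5)(6) = -18 m/s
6–8 s: ½(5 + 3)(2) = 8 m/s
8–12 s: ½(3 + -5)(4) = -4 m/s
12–16 s: ½(-5 + 5)(4) = 0 m/s
16–18 s: ½(5 + -12)(2) = -7 m/s
Δv = -21 m/s, so v(18) = -8 + (-21) = -29 m/s.

-29 m/s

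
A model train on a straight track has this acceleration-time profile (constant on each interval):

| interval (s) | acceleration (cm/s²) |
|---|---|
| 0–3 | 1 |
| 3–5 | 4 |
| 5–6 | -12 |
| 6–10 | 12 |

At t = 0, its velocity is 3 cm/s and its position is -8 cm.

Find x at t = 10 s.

137.5 cm

On each constant-a segment, Δv = aΔt and Δx = v₀Δt + ½aΔt²; chain segment to segment.
0–3 s: v starts 3 cm/s; Δx = 3·3 + ½·1·3² = 13.5 cm; v ends 6 cm/s.
3–5 s: v starts 6 cm/s; Δx = 6·2 + ½·4·2² = 20 cm; v ends 14 cm/s.
5–6 s: v starts 14 cm/s; Δx = 14·1 + ½·-12·1² = 8 cm; v ends 2 cm/s.
6–10 s: v starts 2 cm/s; Δx = 2·4 + ½·12·4² = 104 cm; v ends 50 cm/s.
x(10) = -8 + Σ Δx = 137.5 cm.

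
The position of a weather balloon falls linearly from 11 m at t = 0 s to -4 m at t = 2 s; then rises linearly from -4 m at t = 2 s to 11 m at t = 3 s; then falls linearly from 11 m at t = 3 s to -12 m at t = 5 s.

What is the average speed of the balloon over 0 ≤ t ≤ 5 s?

Average speed = (total path length)/(elapsed time); on a piecewise-linear x-t graph the path length is Σ|Δx|.
0–2 s: |Δx| = |-4 − 11| = 15 m
2–3 s: |Δx| = |11 − -4| = 15 m
3–5 s: |Δx| = |-12 − 11| = 23 m
Total path = 53 m; average speed = 53/5 = 10.6 m/s.

10.6 m/s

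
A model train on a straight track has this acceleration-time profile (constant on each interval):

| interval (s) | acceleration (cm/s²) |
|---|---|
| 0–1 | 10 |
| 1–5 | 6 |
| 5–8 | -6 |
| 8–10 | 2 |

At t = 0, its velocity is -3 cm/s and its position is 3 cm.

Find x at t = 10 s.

On each constant-a segment, Δv = aΔt and Δx = v₀Δt + ½aΔt²; chain segment to segment.
0–1 s: v starts -3 cm/s; Δx = -3·1 + ½·10·1² = 2 cm; v ends 7 cm/s.
1–5 s: v starts 7 cm/s; Δx = 7·4 + ½·6·4² = 76 cm; v ends 31 cm/s.
5–8 s: v starts 31 cm/s; Δx = 31·3 + ½·-6·3² = 66 cm; v ends 13 cm/s.
8–10 s: v starts 13 cm/s; Δx = 13·2 + ½·2·2² = 30 cm; v ends 17 cm/s.
x(10) = 3 + Σ Δx = 177 cm.

177 cm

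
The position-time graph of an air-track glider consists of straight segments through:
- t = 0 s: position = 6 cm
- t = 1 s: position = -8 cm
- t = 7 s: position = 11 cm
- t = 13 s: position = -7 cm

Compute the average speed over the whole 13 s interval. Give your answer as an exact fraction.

51/13 cm/s

Average speed = (total path length)/(elapsed time); on a piecewise-linear x-t graph the path length is Σ|Δx|.
0–1 s: |Δx| = |-8 − 6| = 14 cm
1–7 s: |Δx| = |11 − -8| = 19 cm
7–13 s: |Δx| = |-7 − 11| = 18 cm
Total path = 51 cm; average speed = 51/13 = 51/13 cm/s.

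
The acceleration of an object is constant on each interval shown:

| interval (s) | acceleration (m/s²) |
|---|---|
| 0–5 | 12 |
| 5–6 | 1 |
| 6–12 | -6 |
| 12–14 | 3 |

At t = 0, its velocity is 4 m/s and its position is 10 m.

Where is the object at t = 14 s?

590.5 m

On each constant-a segment, Δv = aΔt and Δx = v₀Δt + ½aΔt²; chain segment to segment.
0–5 s: v starts 4 m/s; Δx = 4·5 + ½·12·5² = 170 m; v ends 64 m/s.
5–6 s: v starts 64 m/s; Δx = 64·1 + ½·1·1² = 64.5 m; v ends 65 m/s.
6–12 s: v starts 65 m/s; Δx = 65·6 + ½·-6·6² = 282 m; v ends 29 m/s.
12–14 s: v starts 29 m/s; Δx = 29·2 + ½·3·2² = 64 m; v ends 35 m/s.
x(14) = 10 + Σ Δx = 590.5 m.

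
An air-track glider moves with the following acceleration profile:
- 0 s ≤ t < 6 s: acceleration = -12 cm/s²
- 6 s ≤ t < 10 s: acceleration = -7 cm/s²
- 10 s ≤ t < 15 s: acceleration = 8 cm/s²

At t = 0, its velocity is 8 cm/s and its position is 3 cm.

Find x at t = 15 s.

-837 cm

On each constant-a segment, Δv = aΔt and Δx = v₀Δt + ½aΔt²; chain segment to segment.
0–6 s: v starts 8 cm/s; Δx = 8·6 + ½·-12·6² = -168 cm; v ends -64 cm/s.
6–10 s: v starts -64 cm/s; Δx = -64·4 + ½·-7·4² = -312 cm; v ends -92 cm/s.
10–15 s: v starts -92 cm/s; Δx = -92·5 + ½·8·5² = -360 cm; v ends -52 cm/s.
x(15) = 3 + Σ Δx = -837 cm.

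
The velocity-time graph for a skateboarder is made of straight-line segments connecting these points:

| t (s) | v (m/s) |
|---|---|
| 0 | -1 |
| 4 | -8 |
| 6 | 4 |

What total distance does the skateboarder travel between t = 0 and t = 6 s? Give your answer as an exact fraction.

74/3 m

Total distance travelled is ∫|v| dt — sum the magnitudes of each area piece.
0–4 s: |½(-1 + -8)(4)| = 18 m
4–6 s: v = 0 at t = 16/3 s; triangle areas 16/3 + 4/3 = 20/3 m
Total distance = 74/3 m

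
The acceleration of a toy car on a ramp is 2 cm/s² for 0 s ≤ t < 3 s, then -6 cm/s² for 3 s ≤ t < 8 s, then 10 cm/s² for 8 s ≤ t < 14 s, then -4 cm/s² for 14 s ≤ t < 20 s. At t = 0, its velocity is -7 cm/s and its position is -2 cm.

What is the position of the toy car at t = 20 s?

On each constant-a segment, Δv = aΔt and Δx = v₀Δt + ½aΔt²; chain segment to segment.
0–3 s: v starts -7 cm/s; Δx = -7·3 + ½·2·3² = -12 cm; v ends -1 cm/s.
3–8 s: v starts -1 cm/s; Δx = -1·5 + ½·-6·5² = -80 cm; v ends -31 cm/s.
8–14 s: v starts -31 cm/s; Δx = -31·6 + ½·10·6² = -6 cm; v ends 29 cm/s.
14–20 s: v starts 29 cm/s; Δx = 29·6 + ½·-4·6² = 102 cm; v ends 5 cm/s.
x(20) = -2 + Σ Δx = 2 cm.

2 cm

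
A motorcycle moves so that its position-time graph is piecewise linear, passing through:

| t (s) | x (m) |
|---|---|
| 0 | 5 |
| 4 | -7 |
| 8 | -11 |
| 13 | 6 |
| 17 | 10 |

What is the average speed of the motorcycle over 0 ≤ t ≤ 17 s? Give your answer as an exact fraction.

Average speed = (total path length)/(elapsed time); on a piecewise-linear x-t graph the path length is Σ|Δx|.
0–4 s: |Δx| = |-7 − 5| = 12 m
4–8 s: |Δx| = |-11 − -7| = 4 m
8–13 s: |Δx| = |6 − -11| = 17 m
13–17 s: |Δx| = |10 − 6| = 4 m
Total path = 37 m; average speed = 37/17 = 37/17 m/s.

37/17 m/s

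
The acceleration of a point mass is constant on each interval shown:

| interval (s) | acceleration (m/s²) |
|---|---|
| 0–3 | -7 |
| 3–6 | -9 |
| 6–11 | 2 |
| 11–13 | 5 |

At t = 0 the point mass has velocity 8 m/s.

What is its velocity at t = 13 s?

-20 m/s

Δv equals the area under the a-t graph; then v = v₀ + Δv.
0–3 s: -7 × 3 = -21 m/s
3–6 s: -9 × 3 = -27 m/s
6–11 s: 2 × 5 = 10 m/s
11–13 s: 5 × 2 = 10 m/s
Δv = -28 m/s, so v(13) = 8 + (-28) = -20 m/s.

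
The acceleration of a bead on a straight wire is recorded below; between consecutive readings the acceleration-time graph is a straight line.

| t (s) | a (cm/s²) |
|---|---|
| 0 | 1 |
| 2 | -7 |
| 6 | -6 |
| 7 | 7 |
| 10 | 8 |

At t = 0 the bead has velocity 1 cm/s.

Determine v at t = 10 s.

-8 cm/s

Δv equals the area under the a-t graph; then v = v₀ + Δv.
0–2 s: ½(1 + -7)(2) = -6 cm/s
2–6 s: ½(-7 + -6)(4) = -26 cm/s
6–7 s: ½(-6 + 7)(1) = 0.5 cm/s
7–10 s: ½(7 + 8)(3) = 22.5 cm/s
Δv = -9 cm/s, so v(10) = 1 + (-9) = -8 cm/s.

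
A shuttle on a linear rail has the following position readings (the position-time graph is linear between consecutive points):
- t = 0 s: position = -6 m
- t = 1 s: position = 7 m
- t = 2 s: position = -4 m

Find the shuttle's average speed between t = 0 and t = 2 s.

Average speed = (total path length)/(elapsed time); on a piecewise-linear x-t graph the path length is Σ|Δx|.
0–1 s: |Δx| = |7 − -6| = 13 m
1–2 s: |Δx| = |-4 − 7| = 11 m
Total path = 24 m; average speed = 24/2 = 12 m/s.

12 m/s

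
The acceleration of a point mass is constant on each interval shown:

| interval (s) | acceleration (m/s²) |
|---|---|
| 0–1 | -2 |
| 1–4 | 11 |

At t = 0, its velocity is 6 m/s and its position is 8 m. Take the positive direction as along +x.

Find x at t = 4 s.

74.5 m

On each constant-a segment, Δv = aΔt and Δx = v₀Δt + ½aΔt²; chain segment to segment.
0–1 s: v starts 6 m/s; Δx = 6·1 + ½·-2·1² = 5 m; v ends 4 m/s.
1–4 s: v starts 4 m/s; Δx = 4·3 + ½·11·3² = 61.5 m; v ends 37 m/s.
x(4) = 8 + Σ Δx = 74.5 m.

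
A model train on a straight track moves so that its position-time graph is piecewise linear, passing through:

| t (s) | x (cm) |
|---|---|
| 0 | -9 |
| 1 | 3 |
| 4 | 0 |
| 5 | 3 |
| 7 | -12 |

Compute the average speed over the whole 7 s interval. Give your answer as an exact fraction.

33/7 cm/s

Average speed = (total path length)/(elapsed time); on a piecewise-linear x-t graph the path length is Σ|Δx|.
0–1 s: |Δx| = |3 − -9| = 12 cm
1–4 s: |Δx| = |0 − 3| = 3 cm
4–5 s: |Δx| = |3 − 0| = 3 cm
5–7 s: |Δx| = |-12 − 3| = 15 cm
Total path = 33 cm; average speed = 33/7 = 33/7 cm/s.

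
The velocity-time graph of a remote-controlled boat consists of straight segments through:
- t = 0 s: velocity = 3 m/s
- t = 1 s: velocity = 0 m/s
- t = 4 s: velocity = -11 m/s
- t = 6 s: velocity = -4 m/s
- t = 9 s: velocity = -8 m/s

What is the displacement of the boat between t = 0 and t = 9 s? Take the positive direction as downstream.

-48 m

Net displacement equals the area under the velocity-time graph (areas below the axis count negative).
0–1 s: ½(3 + 0)(1) = 1.5 m
1–4 s: ½(0 + -11)(3) = -16.5 m
4–6 s: ½(-11 + -4)(2) = -15 m
6–9 s: ½(-4 + -8)(3) = -18 m
Net displacement = -48 m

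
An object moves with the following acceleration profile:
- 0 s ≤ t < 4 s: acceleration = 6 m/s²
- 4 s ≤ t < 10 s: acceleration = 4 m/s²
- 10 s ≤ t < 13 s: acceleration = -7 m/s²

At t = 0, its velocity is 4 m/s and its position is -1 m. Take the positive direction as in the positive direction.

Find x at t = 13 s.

On each constant-a segment, Δv = aΔt and Δx = v₀Δt + ½aΔt²; chain segment to segment.
0–4 s: v starts 4 m/s; Δx = 4·4 + ½·6·4² = 64 m; v ends 28 m/s.
4–10 s: v starts 28 m/s; Δx = 28·6 + ½·4·6² = 240 m; v ends 52 m/s.
10–13 s: v starts 52 m/s; Δx = 52·3 + ½·-7·3² = 124.5 m; v ends 31 m/s.
x(13) = -1 + Σ Δx = 427.5 m.

427.5 m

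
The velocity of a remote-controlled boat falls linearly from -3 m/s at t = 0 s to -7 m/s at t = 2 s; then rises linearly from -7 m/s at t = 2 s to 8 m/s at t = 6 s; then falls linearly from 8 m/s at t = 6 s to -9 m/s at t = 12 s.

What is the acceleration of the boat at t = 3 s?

3.75 m/s²

Acceleration is the slope of the v-t graph on 2–6 s: (8 − -7)/(6 − 2) = 3.75 m/s².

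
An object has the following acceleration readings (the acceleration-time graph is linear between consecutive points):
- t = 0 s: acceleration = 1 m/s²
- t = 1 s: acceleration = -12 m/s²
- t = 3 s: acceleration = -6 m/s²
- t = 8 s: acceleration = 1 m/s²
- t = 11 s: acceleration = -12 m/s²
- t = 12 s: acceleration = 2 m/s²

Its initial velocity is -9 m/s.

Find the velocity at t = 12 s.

-66.5 m/s

Δv equals the area under the a-t graph; then v = v₀ + Δv.
0–1 s: ½(1 + -12)(1) = -5.5 m/s
1–3 s: ½(-12 + -6)(2) = -18 m/s
3–8 s: ½(-6 + 1)(5) = -12.5 m/s
8–11 s: ½(1 + -12)(3) = -16.5 m/s
11–12 s: ½(-12 + 2)(1) = -5 m/s
Δv = -57.5 m/s, so v(12) = -9 + (-57.5) = -66.5 m/s.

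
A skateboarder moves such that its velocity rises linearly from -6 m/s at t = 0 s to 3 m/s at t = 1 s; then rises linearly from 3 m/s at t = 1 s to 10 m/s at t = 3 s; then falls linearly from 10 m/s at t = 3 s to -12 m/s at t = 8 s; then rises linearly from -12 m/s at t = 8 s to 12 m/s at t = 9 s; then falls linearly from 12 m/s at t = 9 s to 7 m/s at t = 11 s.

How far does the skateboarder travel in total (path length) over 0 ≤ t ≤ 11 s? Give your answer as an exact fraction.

1501/22 m

Total distance travelled is ∫|v| dt — sum the magnitudes of each area piece.
0–1 s: v = 0 at t = 2/3 s; triangle areas 2 + 0.5 = 2.5 m
1–3 s: |½(3 + 10)(2)| = 13 m
3–8 s: v = 0 at t = 58/11 s; triangle areas 125/11 + 180/11 = 305/11 m
8–9 s: v = 0 at t = 8.5 s; triangle areas 3 + 3 = 6 m
9–11 s: |½(12 + 7)(2)| = 19 m
Total distance = 1501/22 m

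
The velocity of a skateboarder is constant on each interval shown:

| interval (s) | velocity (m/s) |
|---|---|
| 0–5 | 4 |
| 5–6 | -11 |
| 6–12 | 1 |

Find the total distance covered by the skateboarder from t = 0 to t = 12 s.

Distance (not displacement) is the total path length: add the absolute areas under v-t.
0–5 s: |4| × 5 = 20 m
5–6 s: |-11| × 1 = 11 m
6–12 s: |1| × 6 = 6 m
Total distance = 37 m

37 m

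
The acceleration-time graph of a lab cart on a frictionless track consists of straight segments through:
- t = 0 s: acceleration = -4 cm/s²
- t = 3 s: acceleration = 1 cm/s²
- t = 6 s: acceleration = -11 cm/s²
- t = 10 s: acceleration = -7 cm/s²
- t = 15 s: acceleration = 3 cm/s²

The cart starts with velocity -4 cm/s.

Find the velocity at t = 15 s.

-69.5 cm/s

Δv equals the area under the a-t graph; then v = v₀ + Δv.
0–3 s: ½(-4 + 1)(3) = -4.5 cm/s
3–6 s: ½(1 + -11)(3) = -15 cm/s
6–10 s: ½(-11 + -7)(4) = -36 cm/s
10–15 s: ½(-7 + 3)(5) = -10 cm/s
Δv = -65.5 cm/s, so v(15) = -4 + (-65.5) = -69.5 cm/s.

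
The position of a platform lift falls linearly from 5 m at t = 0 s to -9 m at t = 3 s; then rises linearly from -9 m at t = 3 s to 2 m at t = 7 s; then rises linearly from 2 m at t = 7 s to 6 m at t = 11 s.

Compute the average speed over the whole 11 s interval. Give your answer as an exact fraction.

Average speed = (total path length)/(elapsed time); on a piecewise-linear x-t graph the path length is Σ|Δx|.
0–3 s: |Δx| = |-9 − 5| = 14 m
3–7 s: |Δx| = |2 − -9| = 11 m
7–11 s: |Δx| = |6 − 2| = 4 m
Total path = 29 m; average speed = 29/11 = 29/11 m/s.

29/11 m/s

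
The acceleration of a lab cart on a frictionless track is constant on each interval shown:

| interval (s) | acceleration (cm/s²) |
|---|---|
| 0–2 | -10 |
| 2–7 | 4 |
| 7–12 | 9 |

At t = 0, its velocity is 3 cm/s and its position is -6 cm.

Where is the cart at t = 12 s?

72.5 cm

On each constant-a segment, Δv = aΔt and Δx = v₀Δt + ½aΔt²; chain segment to segment.
0–2 s: v starts 3 cm/s; Δx = 3·2 + ½·-10·2² = -14 cm; v ends -17 cm/s.
2–7 s: v starts -17 cm/s; Δx = -17·5 + ½·4·5² = -35 cm; v ends 3 cm/s.
7–12 s: v starts 3 cm/s; Δx = 3·5 + ½·9·5² = 127.5 cm; v ends 48 cm/s.
x(12) = -6 + Σ Δx = 72.5 cm.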